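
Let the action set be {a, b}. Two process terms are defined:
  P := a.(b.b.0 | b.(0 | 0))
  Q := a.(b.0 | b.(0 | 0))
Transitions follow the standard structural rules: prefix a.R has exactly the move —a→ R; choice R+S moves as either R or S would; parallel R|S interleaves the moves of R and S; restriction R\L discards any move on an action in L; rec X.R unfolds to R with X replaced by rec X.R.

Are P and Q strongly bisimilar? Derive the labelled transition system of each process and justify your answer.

NO

LTS(P): 7 reachable states
  p0 = a.(b.b.0 | b.(0 | 0)) ⊢ =a=> p1
  p1 = b.b.0 | b.(0 | 0) ⊢ =b=> p2, =b=> p3
  p2 = b.0 | b.(0 | 0) ⊢ =b=> p4, =b=> p5
  p3 = b.b.0 | (0 | 0) ⊢ =b=> p5
  p4 = 0 | b.(0 | 0) ⊢ =b=> p6
  p5 = b.0 | (0 | 0) ⊢ =b=> p6
  p6 = 0 | (0 | 0) ⊢ (no moves)
LTS(Q): 5 reachable states
  q0 = a.(b.0 | b.(0 | 0)) ⊢ =a=> q1
  q1 = b.0 | b.(0 | 0) ⊢ =b=> q2, =b=> q3
  q2 = 0 | b.(0 | 0) ⊢ =b=> q4
  q3 = b.0 | (0 | 0) ⊢ =b=> q4
  q4 = 0 | (0 | 0) ⊢ (no moves)
Bisimilarity quotient blocks:
  B0 = {p0}
  B1 = {p1}
  B2 = {p2, p3, q1}
  B3 = {p4, p5, q2, q3}
  B4 = {p6, q4}
  B5 = {q0}
p0 ∈ B0, q0 ∈ B5 → different blocks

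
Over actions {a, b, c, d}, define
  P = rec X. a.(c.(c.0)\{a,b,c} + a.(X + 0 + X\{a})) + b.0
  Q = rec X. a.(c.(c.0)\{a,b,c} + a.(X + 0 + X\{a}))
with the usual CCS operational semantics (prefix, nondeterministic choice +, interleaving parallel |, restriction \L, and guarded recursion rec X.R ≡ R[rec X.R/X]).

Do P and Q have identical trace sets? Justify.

Reachable graph of P (6 states):
  p0 = rec X. a.(c.(c.0)\{a,b,c} + a.(X + 0 + X\{a})) + b.0 | —a→ p1, —b→ p2
  p1 = c.(c.0)\{a,b,c} + a.((rec X. a.(c.(c.0)\{a,b,c} + a.(X + 0 + X\{a})) + b.0) + 0 + (rec X. a.(c.(c.0)\{a,b,c} + a.(X + 0 + X\{a})) + b.0)\{a}) | —a→ p3, —c→ p4
  p2 = 0 | (no moves)
  p3 = (rec X. a.(c.(c.0)\{a,b,c} + a.(X + 0 + X\{a})) + b.0) + 0 + (rec X. a.(c.(c.0)\{a,b,c} + a.(X + 0 + X\{a})) + b.0)\{a} | —a→ p1, —b→ p2, —b→ p5
  p4 = (c.0)\{a,b,c} | (no moves)
  p5 = 0\{a} | (no moves)
Reachable graph of Q (4 states):
  q0 = rec X. a.(c.(c.0)\{a,b,c} + a.(X + 0 + X\{a})) | —a→ q1
  q1 = c.(c.0)\{a,b,c} + a.((rec X. a.(c.(c.0)\{a,b,c} + a.(X + 0 + X\{a}))) + 0 + (rec X. a.(c.(c.0)\{a,b,c} + a.(X + 0 + X\{a})))\{a}) | —a→ q2, —c→ q3
  q2 = (rec X. a.(c.(c.0)\{a,b,c} + a.(X + 0 + X\{a}))) + 0 + (rec X. a.(c.(c.0)\{a,b,c} + a.(X + 0 + X\{a})))\{a} | —a→ q1
  q3 = (c.0)\{a,b,c} | (no moves)
Executing b from P (initial set {p0}):
  after b @ step 1: {p2}
  ✓ P
Executing b from Q (initial set {q0}):
  after b @ step 1: no successor for Q

trace-distinct — witness ⟨b⟩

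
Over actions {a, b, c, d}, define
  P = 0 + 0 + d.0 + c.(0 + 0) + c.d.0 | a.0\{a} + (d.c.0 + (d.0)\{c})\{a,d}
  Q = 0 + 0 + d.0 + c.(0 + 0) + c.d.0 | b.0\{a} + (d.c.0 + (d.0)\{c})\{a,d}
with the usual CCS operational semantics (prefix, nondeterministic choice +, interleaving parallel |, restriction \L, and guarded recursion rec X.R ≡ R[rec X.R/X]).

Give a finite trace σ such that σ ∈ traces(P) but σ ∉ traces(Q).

a

Reachable graph of P (8 states):
  m0 = 0 + 0 + d.0 + c.(0 + 0) + c.d.0 | a.0\{a} + (d.c.0 + (d.0)\{c})\{a,d} → =a=> m1, =c=> m2, =c=> m3, =d=> m4
  m1 = c.d.0 | 0\{a} → =c=> m5
  m2 = 0 + 0 → stopped
  m3 = d.0 | a.0\{a} → =a=> m5, =d=> m6
  m4 = 0 → stopped
  m5 = d.0 | 0\{a} → =d=> m7
  m6 = 0 | a.0\{a} → =a=> m7
  m7 = 0 | 0\{a} → stopped
Reachable graph of Q (8 states):
  n0 = 0 + 0 + d.0 + c.(0 + 0) + c.d.0 | b.0\{a} + (d.c.0 + (d.0)\{c})\{a,d} → =b=> n1, =c=> n2, =c=> n3, =d=> n4
  n1 = c.d.0 | 0\{a} → =c=> n5
  n2 = 0 + 0 → stopped
  n3 = d.0 | b.0\{a} → =b=> n5, =d=> n6
  n4 = 0 → stopped
  n5 = d.0 | 0\{a} → =d=> n7
  n6 = 0 | b.0\{a} → =b=> n7
  n7 = 0 | 0\{a} → stopped
Executing a from P (initial set {m0}):
  step 1 (a): {m1}
  ✓ P
Executing a from Q (initial set {n0}):
  step 1 (a): ∅ (Q stuck)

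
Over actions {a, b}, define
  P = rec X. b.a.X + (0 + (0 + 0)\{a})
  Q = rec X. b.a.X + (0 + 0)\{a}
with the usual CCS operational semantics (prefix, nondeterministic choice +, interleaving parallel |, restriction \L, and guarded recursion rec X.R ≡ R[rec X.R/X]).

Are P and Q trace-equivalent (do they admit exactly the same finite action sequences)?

LTS(P): 2 reachable states
  m0 = rec X. b.a.X + (0 + (0 + 0)\{a}) has moves --b--▸ m1
  m1 = a.(rec X. b.a.X + (0 + (0 + 0)\{a})) has moves --a--▸ m0
LTS(Q): 2 reachable states
  n0 = rec X. b.a.X + (0 + 0)\{a} has moves --b--▸ n1
  n1 = a.(rec X. b.a.X + (0 + 0)\{a}) has moves --a--▸ n0
Partition-refinement fixed point:
  B0 = {m0, n0}
  B1 = {m1, n1}
m0 ∈ B0, n0 ∈ B0 → same block
Bisimilar ⇒ trace-equivalent.

traces(P) = traces(Q)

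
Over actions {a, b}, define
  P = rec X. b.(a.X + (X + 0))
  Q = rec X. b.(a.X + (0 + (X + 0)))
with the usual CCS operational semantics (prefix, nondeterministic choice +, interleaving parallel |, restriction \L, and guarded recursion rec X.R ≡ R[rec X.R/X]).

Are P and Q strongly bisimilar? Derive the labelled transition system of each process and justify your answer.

bisimilar

P's transition system — 2 states:
  s0 = rec X. b.(a.X + (X + 0)) :: =b=> s1
  s1 = a.(rec X. b.(a.X + (X + 0))) + ((rec X. b.(a.X + (X + 0))) + 0) :: =a=> s0, =b=> s1
Q's transition system — 2 states:
  t0 = rec X. b.(a.X + (0 + (X + 0))) :: =b=> t1
  t1 = a.(rec X. b.(a.X + (0 + (X + 0)))) + (0 + ((rec X. b.(a.X + (0 + (X + 0)))) + 0)) :: =a=> t0, =b=> t1
Coarsest stable partition (strong bisimilarity classes):
  B0 = {s0, t0}
  B1 = {s1, t1}
s0 ∈ B0, t0 ∈ B0 → same block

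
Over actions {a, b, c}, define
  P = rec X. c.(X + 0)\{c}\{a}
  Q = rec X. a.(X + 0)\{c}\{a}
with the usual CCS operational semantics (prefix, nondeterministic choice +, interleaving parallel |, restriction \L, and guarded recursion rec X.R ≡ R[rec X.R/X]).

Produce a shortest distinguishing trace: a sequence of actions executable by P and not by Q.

c

LTS(P): 2 reachable states
  p0 = rec X. c.(X + 0)\{c}\{a} ⊢ -c-> p1
  p1 = ((rec X. c.(X + 0)\{c}\{a}) + 0)\{c}\{a} ⊢ (no moves)
LTS(Q): 2 reachable states
  q0 = rec X. a.(X + 0)\{c}\{a} ⊢ -a-> q1
  q1 = ((rec X. a.(X + 0)\{c}\{a}) + 0)\{c}\{a} ⊢ (no moves)
Run σ = ⟨c⟩ on P: start {p0}
  [1] c ⇒ {p1}
  P completes σ.
Run σ = ⟨c⟩ on Q: start {q0}
  [1] c ⇒ ∅  — Q cannot continue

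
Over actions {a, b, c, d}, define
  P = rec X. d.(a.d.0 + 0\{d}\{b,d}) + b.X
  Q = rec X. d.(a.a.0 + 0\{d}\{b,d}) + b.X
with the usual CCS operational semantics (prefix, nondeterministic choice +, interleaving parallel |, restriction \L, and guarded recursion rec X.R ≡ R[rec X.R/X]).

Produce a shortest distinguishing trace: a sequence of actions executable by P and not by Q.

P's transition system — 4 states:
  u0 = rec X. d.(a.d.0 + 0\{d}\{b,d}) + b.X | —b→ u0, —d→ u1
  u1 = a.d.0 + 0\{d}\{b,d} | —a→ u2
  u2 = d.0 | —d→ u3
  u3 = 0 | ∅
Q's transition system — 4 states:
  v0 = rec X. d.(a.a.0 + 0\{d}\{b,d}) + b.X | —b→ v0, —d→ v1
  v1 = a.a.0 + 0\{d}\{b,d} | —a→ v2
  v2 = a.0 | —a→ v3
  v3 = 0 | ∅
Executing dad from P (initial set {u0}):
  after d @ step 1: {u1}
  after a @ step 2: {u2}
  after d @ step 3: {u3}
  — P admits the full trace.
Executing dad from Q (initial set {v0}):
  after d @ step 1: {v1}
  after a @ step 2: {v2}
  after d @ step 3: no successor for Q

dad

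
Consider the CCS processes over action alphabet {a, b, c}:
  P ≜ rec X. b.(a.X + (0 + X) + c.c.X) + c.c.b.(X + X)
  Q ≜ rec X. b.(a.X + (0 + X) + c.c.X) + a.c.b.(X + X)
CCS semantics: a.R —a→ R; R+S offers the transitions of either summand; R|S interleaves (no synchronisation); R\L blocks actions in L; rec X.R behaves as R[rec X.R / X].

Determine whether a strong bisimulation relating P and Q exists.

P ≁ Q

LTS(P): 6 reachable states
  p0 = rec X. b.(a.X + (0 + X) + c.c.X) + c.c.b.(X + X) :: =b=> p1, =c=> p2
  p1 = a.(rec X. b.(a.X + (0 + X) + c.c.X) + c.c.b.(X + X)) + (0 + (rec X. b.(a.X + (0 + X) + c.c.X) + c.c.b.(X + X))) + c.c.(rec X. b.(a.X + (0 + X) + c.c.X) + c.c.b.(X + X)) :: =a=> p0, =b=> p1, =c=> p2, =c=> p3
  p2 = c.b.((rec X. b.(a.X + (0 + X) + c.c.X) + c.c.b.(X + X)) + (rec X. b.(a.X + (0 + X) + c.c.X) + c.c.b.(X + X))) :: =c=> p4
  p3 = c.(rec X. b.(a.X + (0 + X) + c.c.X) + c.c.b.(X + X)) :: =c=> p0
  p4 = b.((rec X. b.(a.X + (0 + X) + c.c.X) + c.c.b.(X + X)) + (rec X. b.(a.X + (0 + X) + c.c.X) + c.c.b.(X + X))) :: =b=> p5
  p5 = (rec X. b.(a.X + (0 + X) + c.c.X) + c.c.b.(X + X)) + (rec X. b.(a.X + (0 + X) + c.c.X) + c.c.b.(X + X)) :: =b=> p1, =c=> p2
LTS(Q): 6 reachable states
  q0 = rec X. b.(a.X + (0 + X) + c.c.X) + a.c.b.(X + X) :: =a=> q1, =b=> q2
  q1 = c.b.((rec X. b.(a.X + (0 + X) + c.c.X) + a.c.b.(X + X)) + (rec X. b.(a.X + (0 + X) + c.c.X) + a.c.b.(X + X))) :: =c=> q3
  q2 = a.(rec X. b.(a.X + (0 + X) + c.c.X) + a.c.b.(X + X)) + (0 + (rec X. b.(a.X + (0 + X) + c.c.X) + a.c.b.(X + X))) + c.c.(rec X. b.(a.X + (0 + X) + c.c.X) + a.c.b.(X + X)) :: =a=> q0, =a=> q1, =b=> q2, =c=> q4
  q3 = b.((rec X. b.(a.X + (0 + X) + c.c.X) + a.c.b.(X + X)) + (rec X. b.(a.X + (0 + X) + c.c.X) + a.c.b.(X + X))) :: =b=> q5
  q4 = c.(rec X. b.(a.X + (0 + X) + c.c.X) + a.c.b.(X + X)) :: =c=> q0
  q5 = (rec X. b.(a.X + (0 + X) + c.c.X) + a.c.b.(X + X)) + (rec X. b.(a.X + (0 + X) + c.c.X) + a.c.b.(X + X)) :: =a=> q1, =b=> q2
Coarsest stable partition (strong bisimilarity classes):
  B0 = {p0, p5}
  B1 = {p1}
  B2 = {p3}
  B3 = {p2}
  B4 = {p4}
  B5 = {q0, q5}
  B6 = {q2}
  B7 = {q1}
  B8 = {q3}
  B9 = {q4}
p0 ∈ B0, q0 ∈ B5 → different blocks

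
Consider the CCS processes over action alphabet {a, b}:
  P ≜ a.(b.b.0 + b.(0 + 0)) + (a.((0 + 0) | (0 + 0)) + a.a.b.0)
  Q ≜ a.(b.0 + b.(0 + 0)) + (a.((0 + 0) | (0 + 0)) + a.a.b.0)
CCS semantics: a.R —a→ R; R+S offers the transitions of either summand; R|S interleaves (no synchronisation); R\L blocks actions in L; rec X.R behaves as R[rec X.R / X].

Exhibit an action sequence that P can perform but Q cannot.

Reachable graph of P (7 states):
  u0 = a.(b.b.0 + b.(0 + 0)) + (a.((0 + 0) | (0 + 0)) + a.a.b.0) → ··a··> u1, ··a··> u2, ··a··> u3
  u1 = (0 + 0) | (0 + 0) → ·
  u2 = a.b.0 → ··a··> u4
  u3 = b.b.0 + b.(0 + 0) → ··b··> u4, ··b··> u5
  u4 = b.0 → ··b··> u6
  u5 = 0 + 0 → ·
  u6 = 0 → ·
Reachable graph of Q (7 states):
  v0 = a.(b.0 + b.(0 + 0)) + (a.((0 + 0) | (0 + 0)) + a.a.b.0) → ··a··> v1, ··a··> v2, ··a··> v3
  v1 = (0 + 0) | (0 + 0) → ·
  v2 = a.b.0 → ··a··> v4
  v3 = b.0 + b.(0 + 0) → ··b··> v5, ··b··> v6
  v4 = b.0 → ··b··> v5
  v5 = 0 → ·
  v6 = 0 + 0 → ·
Trace ⟨abb⟩ through P, begin at {u0}:
  step 1 (a): {u1, u2, u3}
  step 2 (b): {u4, u5}
  step 3 (b): {u6}
  ✓ P
Trace ⟨abb⟩ through Q, begin at {v0}:
  step 1 (a): {v1, v2, v3}
  step 2 (b): {v5, v6}
  step 3 (b): no successor for Q

abb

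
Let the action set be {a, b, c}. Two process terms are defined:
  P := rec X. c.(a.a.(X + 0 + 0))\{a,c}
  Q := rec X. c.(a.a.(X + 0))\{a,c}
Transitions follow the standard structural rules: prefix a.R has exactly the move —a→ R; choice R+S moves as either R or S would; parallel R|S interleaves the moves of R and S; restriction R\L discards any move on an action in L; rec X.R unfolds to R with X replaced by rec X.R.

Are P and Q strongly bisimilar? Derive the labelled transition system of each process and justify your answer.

YES

LTS(P): 2 reachable states
  s0 = rec X. c.(a.a.(X + 0 + 0))\{a,c} has moves -c-> s1
  s1 = (a.a.((rec X. c.(a.a.(X + 0 + 0))\{a,c}) + 0 + 0))\{a,c} has moves ∅
LTS(Q): 2 reachable states
  t0 = rec X. c.(a.a.(X + 0))\{a,c} has moves -c-> t1
  t1 = (a.a.((rec X. c.(a.a.(X + 0))\{a,c}) + 0))\{a,c} has moves ∅
Coarsest stable partition (strong bisimilarity classes):
  B0 = {s0, t0}
  B1 = {s1, t1}
s0 ∈ B0, t0 ∈ B0 → same block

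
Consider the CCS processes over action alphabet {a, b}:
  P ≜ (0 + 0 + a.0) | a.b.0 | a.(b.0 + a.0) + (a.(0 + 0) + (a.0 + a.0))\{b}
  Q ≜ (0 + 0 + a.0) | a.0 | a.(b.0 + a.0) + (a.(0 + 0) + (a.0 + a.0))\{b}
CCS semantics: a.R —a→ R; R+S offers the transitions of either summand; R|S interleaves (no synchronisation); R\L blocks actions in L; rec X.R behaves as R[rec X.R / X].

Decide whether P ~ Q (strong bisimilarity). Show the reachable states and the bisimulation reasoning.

Reachable graph of P (20 states):
  p0 = (0 + 0 + a.0) | a.b.0 | a.(b.0 + a.0) + (a.(0 + 0) + (a.0 + a.0))\{b} | -a-> p1, -a-> p2, -a-> p3, -a-> p4, -a-> p5
  p1 = (0 + 0 + a.0) | a.b.0 | (b.0 + a.0) | -a-> p6, -a-> p7, -a-> p8, -b-> p6
  p2 = (0 + 0 + a.0) | b.0 | a.(b.0 + a.0) | -a-> p7, -a-> p9, -b-> p10
  p3 = (0 + 0)\{b} | deadlocked
  p4 = 0 | a.b.0 | a.(b.0 + a.0) | -a-> p8, -a-> p9
  p5 = 0\{b} | deadlocked
  p6 = (0 + 0 + a.0) | a.b.0 | 0 | -a-> p11, -a-> p12
  p7 = (0 + 0 + a.0) | b.0 | (b.0 + a.0) | -a-> p11, -a-> p13, -b-> p11, -b-> p14
  p8 = 0 | a.b.0 | (b.0 + a.0) | -a-> p12, -a-> p13, -b-> p12
  p9 = 0 | b.0 | a.(b.0 + a.0) | -a-> p13, -b-> p15
  p10 = (0 + 0 + a.0) | 0 | a.(b.0 + a.0) | -a-> p14, -a-> p15
  p11 = (0 + 0 + a.0) | b.0 | 0 | -a-> p16, -b-> p17
  p12 = 0 | a.b.0 | 0 | -a-> p16
  p13 = 0 | b.0 | (b.0 + a.0) | -a-> p16, -b-> p16, -b-> p18
  p14 = (0 + 0 + a.0) | 0 | (b.0 + a.0) | -a-> p17, -a-> p18, -b-> p17
  p15 = 0 | 0 | a.(b.0 + a.0) | -a-> p18
  p16 = 0 | b.0 | 0 | -b-> p19
  p17 = (0 + 0 + a.0) | 0 | 0 | -a-> p19
  p18 = 0 | 0 | (b.0 + a.0) | -a-> p19, -b-> p19
  p19 = 0 | 0 | 0 | deadlocked
Reachable graph of Q (14 states):
  q0 = (0 + 0 + a.0) | a.0 | a.(b.0 + a.0) + (a.(0 + 0) + (a.0 + a.0))\{b} | -a-> q1, -a-> q2, -a-> q3, -a-> q4, -a-> q5
  q1 = (0 + 0 + a.0) | 0 | a.(b.0 + a.0) | -a-> q6, -a-> q7
  q2 = (0 + 0 + a.0) | a.0 | (b.0 + a.0) | -a-> q6, -a-> q8, -a-> q9, -b-> q8
  q3 = (0 + 0)\{b} | deadlocked
  q4 = 0 | a.0 | a.(b.0 + a.0) | -a-> q7, -a-> q9
  q5 = 0\{b} | deadlocked
  q6 = (0 + 0 + a.0) | 0 | (b.0 + a.0) | -a-> q10, -a-> q11, -b-> q10
  q7 = 0 | 0 | a.(b.0 + a.0) | -a-> q11
  q8 = (0 + 0 + a.0) | a.0 | 0 | -a-> q10, -a-> q12
  q9 = 0 | a.0 | (b.0 + a.0) | -a-> q11, -a-> q12, -b-> q12
  q10 = (0 + 0 + a.0) | 0 | 0 | -a-> q13
  q11 = 0 | 0 | (b.0 + a.0) | -a-> q13, -b-> q13
  q12 = 0 | a.0 | 0 | -a-> q13
  q13 = 0 | 0 | 0 | deadlocked
Partition-refinement fixed point:
  B0 = {p0}
  B1 = {p4}
  B2 = {p9}
  B3 = {p15, q7}
  B4 = {p18, q11}
  B5 = {p19, p3, p5, q13, q3, q5}
  B6 = {p13}
  B7 = {p16}
  B8 = {p8}
  B9 = {p12}
  B10 = {p1}
  B11 = {p6}
  B12 = {p11}
  B13 = {p17, q10, q12}
  B14 = {p7}
  B15 = {p14, q6, q9}
  B16 = {p2}
  B17 = {p10, q1, q4}
  B18 = {q0}
  B19 = {q2}
  B20 = {q8}
p0 ∈ B0, q0 ∈ B18 → different blocks

not bisimilar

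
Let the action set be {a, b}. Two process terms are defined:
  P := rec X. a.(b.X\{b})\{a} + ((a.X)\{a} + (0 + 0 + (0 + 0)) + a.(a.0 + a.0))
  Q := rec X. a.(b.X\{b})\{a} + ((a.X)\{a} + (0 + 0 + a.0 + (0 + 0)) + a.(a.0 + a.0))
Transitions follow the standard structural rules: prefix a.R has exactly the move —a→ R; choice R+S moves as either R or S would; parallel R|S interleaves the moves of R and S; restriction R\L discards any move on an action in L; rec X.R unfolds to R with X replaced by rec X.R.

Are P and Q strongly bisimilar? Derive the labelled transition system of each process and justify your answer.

P ≁ Q

Reachable graph of P (5 states):
  s0 = rec X. a.(b.X\{b})\{a} + ((a.X)\{a} + (0 + 0 + (0 + 0)) + a.(a.0 + a.0)) :: —a→ s1, —a→ s2
  s1 = (b.(rec X. a.(b.X\{b})\{a} + ((a.X)\{a} + (0 + 0 + (0 + 0)) + a.(a.0 + a.0)))\{b})\{a} :: —b→ s3
  s2 = a.0 + a.0 :: —a→ s4
  s3 = (rec X. a.(b.X\{b})\{a} + ((a.X)\{a} + (0 + 0 + (0 + 0)) + a.(a.0 + a.0)))\{b}\{a} :: stopped
  s4 = 0 :: stopped
Reachable graph of Q (5 states):
  t0 = rec X. a.(b.X\{b})\{a} + ((a.X)\{a} + (0 + 0 + a.0 + (0 + 0)) + a.(a.0 + a.0)) :: —a→ t1, —a→ t2, —a→ t3
  t1 = (b.(rec X. a.(b.X\{b})\{a} + ((a.X)\{a} + (0 + 0 + a.0 + (0 + 0)) + a.(a.0 + a.0)))\{b})\{a} :: —b→ t4
  t2 = 0 :: stopped
  t3 = a.0 + a.0 :: —a→ t2
  t4 = (rec X. a.(b.X\{b})\{a} + ((a.X)\{a} + (0 + 0 + a.0 + (0 + 0)) + a.(a.0 + a.0)))\{b}\{a} :: stopped
Coarsest stable partition (strong bisimilarity classes):
  B0 = {s0}
  B1 = {s1, t1}
  B2 = {s3, s4, t2, t4}
  B3 = {s2, t3}
  B4 = {t0}
s0 ∈ B0, t0 ∈ B4 → different blocks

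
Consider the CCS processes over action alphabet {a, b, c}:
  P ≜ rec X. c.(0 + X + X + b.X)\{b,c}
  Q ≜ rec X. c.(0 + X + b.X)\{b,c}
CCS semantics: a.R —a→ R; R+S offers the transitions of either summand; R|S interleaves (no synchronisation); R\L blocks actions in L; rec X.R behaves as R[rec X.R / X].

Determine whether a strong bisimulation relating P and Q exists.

P ~ Q

P's transition system — 2 states:
  u0 = rec X. c.(0 + X + X + b.X)\{b,c} ⊢ --c--▸ u1
  u1 = (0 + (rec X. c.(0 + X + X + b.X)\{b,c}) + (rec X. c.(0 + X + X + b.X)\{b,c}) + b.(rec X. c.(0 + X + X + b.X)\{b,c}))\{b,c} ⊢ ∅
Q's transition system — 2 states:
  v0 = rec X. c.(0 + X + b.X)\{b,c} ⊢ --c--▸ v1
  v1 = (0 + (rec X. c.(0 + X + b.X)\{b,c}) + b.(rec X. c.(0 + X + b.X)\{b,c}))\{b,c} ⊢ ∅
Coarsest stable partition (strong bisimilarity classes):
  B0 = {u0, v0}
  B1 = {u1, v1}
u0 ∈ B0, v0 ∈ B0 → same block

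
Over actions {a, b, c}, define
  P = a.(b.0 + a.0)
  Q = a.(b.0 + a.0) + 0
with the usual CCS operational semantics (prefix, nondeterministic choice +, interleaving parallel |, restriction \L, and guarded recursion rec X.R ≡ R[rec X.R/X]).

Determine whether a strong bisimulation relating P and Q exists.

Reachable graph of P (3 states):
  p0 = a.(b.0 + a.0) :: —a→ p1
  p1 = b.0 + a.0 :: —a→ p2, —b→ p2
  p2 = 0 :: deadlocked
Reachable graph of Q (3 states):
  q0 = a.(b.0 + a.0) + 0 :: —a→ q1
  q1 = b.0 + a.0 :: —a→ q2, —b→ q2
  q2 = 0 :: deadlocked
Bisimilarity quotient blocks:
  B0 = {p0, q0}
  B1 = {p1, q1}
  B2 = {p2, q2}
p0 ∈ B0, q0 ∈ B0 → same block

P ~ Q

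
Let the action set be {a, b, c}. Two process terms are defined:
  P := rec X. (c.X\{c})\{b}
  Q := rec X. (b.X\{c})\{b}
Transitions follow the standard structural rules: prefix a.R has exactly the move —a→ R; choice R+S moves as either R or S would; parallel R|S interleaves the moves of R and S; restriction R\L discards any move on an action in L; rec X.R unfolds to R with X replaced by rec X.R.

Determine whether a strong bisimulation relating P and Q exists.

P ≁ Q

P's transition system — 2 states:
  m0 = rec X. (c.X\{c})\{b} :: —c→ m1
  m1 = (rec X. (c.X\{c})\{b})\{c}\{b} :: deadlocked
Q's transition system — 1 states:
  n0 = rec X. (b.X\{c})\{b} :: deadlocked
Coarsest stable partition (strong bisimilarity classes):
  B0 = {m0}
  B1 = {m1, n0}
m0 ∈ B0, n0 ∈ B1 → different blocks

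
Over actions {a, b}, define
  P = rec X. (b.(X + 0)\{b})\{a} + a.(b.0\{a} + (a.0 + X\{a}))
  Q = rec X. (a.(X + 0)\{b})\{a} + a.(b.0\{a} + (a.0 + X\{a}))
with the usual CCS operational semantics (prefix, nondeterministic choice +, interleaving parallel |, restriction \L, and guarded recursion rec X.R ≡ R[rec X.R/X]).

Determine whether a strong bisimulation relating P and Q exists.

P ≁ Q

Reachable graph of P (6 states):
  s0 = rec X. (b.(X + 0)\{b})\{a} + a.(b.0\{a} + (a.0 + X\{a})) has moves —a→ s1, —b→ s2
  s1 = b.0\{a} + (a.0 + (rec X. (b.(X + 0)\{b})\{a} + a.(b.0\{a} + (a.0 + X\{a})))\{a}) has moves —a→ s3, —b→ s4, —b→ s5
  s2 = ((rec X. (b.(X + 0)\{b})\{a} + a.(b.0\{a} + (a.0 + X\{a}))) + 0)\{b}\{a} has moves ∅
  s3 = 0 has moves ∅
  s4 = ((rec X. (b.(X + 0)\{b})\{a} + a.(b.0\{a} + (a.0 + X\{a}))) + 0)\{b}\{a}\{a} has moves ∅
  s5 = 0\{a} has moves ∅
Reachable graph of Q (4 states):
  t0 = rec X. (a.(X + 0)\{b})\{a} + a.(b.0\{a} + (a.0 + X\{a})) has moves —a→ t1
  t1 = b.0\{a} + (a.0 + (rec X. (a.(X + 0)\{b})\{a} + a.(b.0\{a} + (a.0 + X\{a})))\{a}) has moves —a→ t2, —b→ t3
  t2 = 0 has moves ∅
  t3 = 0\{a} has moves ∅
Coarsest stable partition (strong bisimilarity classes):
  B0 = {s0}
  B1 = {s1, t1}
  B2 = {s2, s3, s4, s5, t2, t3}
  B3 = {t0}
s0 ∈ B0, t0 ∈ B3 → different blocks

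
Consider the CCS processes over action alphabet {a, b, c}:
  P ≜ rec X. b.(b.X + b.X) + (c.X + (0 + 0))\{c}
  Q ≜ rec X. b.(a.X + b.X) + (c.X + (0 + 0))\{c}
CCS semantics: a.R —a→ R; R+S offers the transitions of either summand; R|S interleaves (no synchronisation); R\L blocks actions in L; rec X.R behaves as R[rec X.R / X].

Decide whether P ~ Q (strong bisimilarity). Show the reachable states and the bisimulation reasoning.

P's transition system — 2 states:
  s0 = rec X. b.(b.X + b.X) + (c.X + (0 + 0))\{c} :: --b--▸ s1
  s1 = b.(rec X. b.(b.X + b.X) + (c.X + (0 + 0))\{c}) + b.(rec X. b.(b.X + b.X) + (c.X + (0 + 0))\{c}) :: --b--▸ s0
Q's transition system — 2 states:
  t0 = rec X. b.(a.X + b.X) + (c.X + (0 + 0))\{c} :: --b--▸ t1
  t1 = a.(rec X. b.(a.X + b.X) + (c.X + (0 + 0))\{c}) + b.(rec X. b.(a.X + b.X) + (c.X + (0 + 0))\{c}) :: --a--▸ t0, --b--▸ t0
Partition-refinement fixed point:
  B0 = {s0, s1}
  B1 = {t0}
  B2 = {t1}
s0 ∈ B0, t0 ∈ B1 → different blocks

P ≁ Q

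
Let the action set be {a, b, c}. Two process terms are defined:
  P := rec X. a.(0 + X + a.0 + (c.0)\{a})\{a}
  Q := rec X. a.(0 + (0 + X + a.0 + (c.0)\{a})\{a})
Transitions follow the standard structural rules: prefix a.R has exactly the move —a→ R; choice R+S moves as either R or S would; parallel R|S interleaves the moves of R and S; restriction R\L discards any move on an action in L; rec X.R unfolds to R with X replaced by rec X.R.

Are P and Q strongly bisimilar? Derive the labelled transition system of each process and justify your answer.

Reachable graph of P (3 states):
  p0 = rec X. a.(0 + X + a.0 + (c.0)\{a})\{a} → ··a··> p1
  p1 = (0 + (rec X. a.(0 + X + a.0 + (c.0)\{a})\{a}) + a.0 + (c.0)\{a})\{a} → ··c··> p2
  p2 = 0\{a}\{a} → ∅
Reachable graph of Q (3 states):
  q0 = rec X. a.(0 + (0 + X + a.0 + (c.0)\{a})\{a}) → ··a··> q1
  q1 = 0 + (0 + (rec X. a.(0 + (0 + X + a.0 + (c.0)\{a})\{a})) + a.0 + (c.0)\{a})\{a} → ··c··> q2
  q2 = 0\{a}\{a} → ∅
Coarsest stable partition (strong bisimilarity classes):
  B0 = {p0, q0}
  B1 = {p1, q1}
  B2 = {p2, q2}
p0 ∈ B0, q0 ∈ B0 → same block

YES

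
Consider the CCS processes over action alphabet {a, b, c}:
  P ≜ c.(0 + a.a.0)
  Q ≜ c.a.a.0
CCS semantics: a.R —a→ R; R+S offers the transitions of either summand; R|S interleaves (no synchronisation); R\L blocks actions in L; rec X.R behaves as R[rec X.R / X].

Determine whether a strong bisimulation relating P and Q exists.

P ~ Q

P's transition system — 4 states:
  s0 = c.(0 + a.a.0) → -c-> s1
  s1 = 0 + a.a.0 → -a-> s2
  s2 = a.0 → -a-> s3
  s3 = 0 → (no moves)
Q's transition system — 4 states:
  t0 = c.a.a.0 → -c-> t1
  t1 = a.a.0 → -a-> t2
  t2 = a.0 → -a-> t3
  t3 = 0 → (no moves)
Partition-refinement fixed point:
  B0 = {s0, t0}
  B1 = {s1, t1}
  B2 = {s2, t2}
  B3 = {s3, t3}
s0 ∈ B0, t0 ∈ B0 → same block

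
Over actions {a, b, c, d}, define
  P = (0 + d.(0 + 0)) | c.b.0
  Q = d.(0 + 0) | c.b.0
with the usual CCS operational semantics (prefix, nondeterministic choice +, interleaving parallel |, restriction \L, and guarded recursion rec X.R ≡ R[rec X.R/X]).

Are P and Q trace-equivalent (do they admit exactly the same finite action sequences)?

YES

P's transition system — 6 states:
  u0 = (0 + d.(0 + 0)) | c.b.0 | -c-> u1, -d-> u2
  u1 = (0 + d.(0 + 0)) | b.0 | -b-> u3, -d-> u4
  u2 = (0 + 0) | c.b.0 | -c-> u4
  u3 = (0 + d.(0 + 0)) | 0 | -d-> u5
  u4 = (0 + 0) | b.0 | -b-> u5
  u5 = (0 + 0) | 0 | ·
Q's transition system — 6 states:
  v0 = d.(0 + 0) | c.b.0 | -c-> v1, -d-> v2
  v1 = d.(0 + 0) | b.0 | -b-> v3, -d-> v4
  v2 = (0 + 0) | c.b.0 | -c-> v4
  v3 = d.(0 + 0) | 0 | -d-> v5
  v4 = (0 + 0) | b.0 | -b-> v5
  v5 = (0 + 0) | 0 | ·
Bisimilarity quotient blocks:
  B0 = {u0, v0}
  B1 = {u1, v1}
  B2 = {u3, v3}
  B3 = {u5, v5}
  B4 = {u4, v4}
  B5 = {u2, v2}
u0 ∈ B0, v0 ∈ B0 → same block
Bisimilar ⇒ trace-equivalent.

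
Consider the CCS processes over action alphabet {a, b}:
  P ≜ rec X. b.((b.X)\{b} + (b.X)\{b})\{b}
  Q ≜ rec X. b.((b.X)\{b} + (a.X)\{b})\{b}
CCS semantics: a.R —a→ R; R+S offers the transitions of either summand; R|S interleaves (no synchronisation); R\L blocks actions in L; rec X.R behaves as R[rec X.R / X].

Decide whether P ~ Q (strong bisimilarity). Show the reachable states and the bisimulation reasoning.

LTS(P): 2 reachable states
  m0 = rec X. b.((b.X)\{b} + (b.X)\{b})\{b} | =b=> m1
  m1 = ((b.(rec X. b.((b.X)\{b} + (b.X)\{b})\{b}))\{b} + (b.(rec X. b.((b.X)\{b} + (b.X)\{b})\{b}))\{b})\{b} | ·
LTS(Q): 3 reachable states
  n0 = rec X. b.((b.X)\{b} + (a.X)\{b})\{b} | =b=> n1
  n1 = ((b.(rec X. b.((b.X)\{b} + (a.X)\{b})\{b}))\{b} + (a.(rec X. b.((b.X)\{b} + (a.X)\{b})\{b}))\{b})\{b} | =a=> n2
  n2 = (rec X. b.((b.X)\{b} + (a.X)\{b})\{b})\{b}\{b} | ·
Coarsest stable partition (strong bisimilarity classes):
  B0 = {m0}
  B1 = {m1, n2}
  B2 = {n0}
  B3 = {n1}
m0 ∈ B0, n0 ∈ B2 → different blocks

NO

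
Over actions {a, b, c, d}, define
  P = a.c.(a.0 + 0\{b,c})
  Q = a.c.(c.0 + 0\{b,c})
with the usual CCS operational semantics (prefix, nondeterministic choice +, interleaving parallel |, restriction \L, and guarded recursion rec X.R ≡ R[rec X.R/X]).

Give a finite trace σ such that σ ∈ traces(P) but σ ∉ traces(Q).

Reachable graph of P (4 states):
  u0 = a.c.(a.0 + 0\{b,c}) | —a→ u1
  u1 = c.(a.0 + 0\{b,c}) | —c→ u2
  u2 = a.0 + 0\{b,c} | —a→ u3
  u3 = 0 | ∅
Reachable graph of Q (4 states):
  v0 = a.c.(c.0 + 0\{b,c}) | —a→ v1
  v1 = c.(c.0 + 0\{b,c}) | —c→ v2
  v2 = c.0 + 0\{b,c} | —c→ v3
  v3 = 0 | ∅
Run σ = ⟨aca⟩ on P: start {u0}
  [1] a ⇒ {u1}
  [2] c ⇒ {u2}
  [3] a ⇒ {u3}
  ✓ P
Run σ = ⟨aca⟩ on Q: start {v0}
  [1] a ⇒ {v1}
  [2] c ⇒ {v2}
  [3] a ⇒ no successor for Q

aca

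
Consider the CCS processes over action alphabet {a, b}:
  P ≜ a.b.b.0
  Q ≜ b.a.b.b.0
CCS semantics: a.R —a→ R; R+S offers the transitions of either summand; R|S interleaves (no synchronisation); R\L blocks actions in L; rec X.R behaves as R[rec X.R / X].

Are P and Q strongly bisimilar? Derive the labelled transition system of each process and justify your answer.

Reachable graph of P (4 states):
  u0 = a.b.b.0 ⊢ --a--▸ u1
  u1 = b.b.0 ⊢ --b--▸ u2
  u2 = b.0 ⊢ --b--▸ u3
  u3 = 0 ⊢ deadlocked
Reachable graph of Q (5 states):
  v0 = b.a.b.b.0 ⊢ --b--▸ v1
  v1 = a.b.b.0 ⊢ --a--▸ v2
  v2 = b.b.0 ⊢ --b--▸ v3
  v3 = b.0 ⊢ --b--▸ v4
  v4 = 0 ⊢ deadlocked
Bisimilarity quotient blocks:
  B0 = {u0, v1}
  B1 = {u1, v2}
  B2 = {u2, v3}
  B3 = {u3, v4}
  B4 = {v0}
u0 ∈ B0, v0 ∈ B4 → different blocks

NO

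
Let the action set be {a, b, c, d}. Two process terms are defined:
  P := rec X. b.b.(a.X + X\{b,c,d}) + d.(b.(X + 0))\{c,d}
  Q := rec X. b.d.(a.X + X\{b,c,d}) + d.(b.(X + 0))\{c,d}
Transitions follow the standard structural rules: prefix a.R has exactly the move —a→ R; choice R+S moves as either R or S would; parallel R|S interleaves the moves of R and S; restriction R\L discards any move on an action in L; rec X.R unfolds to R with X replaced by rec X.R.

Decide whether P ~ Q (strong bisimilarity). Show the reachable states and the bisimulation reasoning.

LTS(P): 8 reachable states
  p0 = rec X. b.b.(a.X + X\{b,c,d}) + d.(b.(X + 0))\{c,d} | —b→ p1, —d→ p2
  p1 = b.(a.(rec X. b.b.(a.X + X\{b,c,d}) + d.(b.(X + 0))\{c,d}) + (rec X. b.b.(a.X + X\{b,c,d}) + d.(b.(X + 0))\{c,d})\{b,c,d}) | —b→ p3
  p2 = (b.((rec X. b.b.(a.X + X\{b,c,d}) + d.(b.(X + 0))\{c,d}) + 0))\{c,d} | —b→ p4
  p3 = a.(rec X. b.b.(a.X + X\{b,c,d}) + d.(b.(X + 0))\{c,d}) + (rec X. b.b.(a.X + X\{b,c,d}) + d.(b.(X + 0))\{c,d})\{b,c,d} | —a→ p0
  p4 = ((rec X. b.b.(a.X + X\{b,c,d}) + d.(b.(X + 0))\{c,d}) + 0)\{c,d} | —b→ p5
  p5 = (b.(a.(rec X. b.b.(a.X + X\{b,c,d}) + d.(b.(X + 0))\{c,d}) + (rec X. b.b.(a.X + X\{b,c,d}) + d.(b.(X + 0))\{c,d})\{b,c,d}))\{c,d} | —b→ p6
  p6 = (a.(rec X. b.b.(a.X + X\{b,c,d}) + d.(b.(X + 0))\{c,d}) + (rec X. b.b.(a.X + X\{b,c,d}) + d.(b.(X + 0))\{c,d})\{b,c,d})\{c,d} | —a→ p7
  p7 = (rec X. b.b.(a.X + X\{b,c,d}) + d.(b.(X + 0))\{c,d})\{c,d} | —b→ p5
LTS(Q): 6 reachable states
  q0 = rec X. b.d.(a.X + X\{b,c,d}) + d.(b.(X + 0))\{c,d} | —b→ q1, —d→ q2
  q1 = d.(a.(rec X. b.d.(a.X + X\{b,c,d}) + d.(b.(X + 0))\{c,d}) + (rec X. b.d.(a.X + X\{b,c,d}) + d.(b.(X + 0))\{c,d})\{b,c,d}) | —d→ q3
  q2 = (b.((rec X. b.d.(a.X + X\{b,c,d}) + d.(b.(X + 0))\{c,d}) + 0))\{c,d} | —b→ q4
  q3 = a.(rec X. b.d.(a.X + X\{b,c,d}) + d.(b.(X + 0))\{c,d}) + (rec X. b.d.(a.X + X\{b,c,d}) + d.(b.(X + 0))\{c,d})\{b,c,d} | —a→ q0
  q4 = ((rec X. b.d.(a.X + X\{b,c,d}) + d.(b.(X + 0))\{c,d}) + 0)\{c,d} | —b→ q5
  q5 = (d.(a.(rec X. b.d.(a.X + X\{b,c,d}) + d.(b.(X + 0))\{c,d}) + (rec X. b.d.(a.X + X\{b,c,d}) + d.(b.(X + 0))\{c,d})\{b,c,d}))\{c,d} | (no moves)
Bisimilarity quotient blocks:
  B0 = {p0}
  B1 = {p1}
  B2 = {p3}
  B3 = {p2}
  B4 = {p4, p7}
  B5 = {p5}
  B6 = {p6}
  B7 = {q0}
  B8 = {q2}
  B9 = {q4}
  B10 = {q5}
  B11 = {q1}
  B12 = {q3}
p0 ∈ B0, q0 ∈ B7 → different blocks

NO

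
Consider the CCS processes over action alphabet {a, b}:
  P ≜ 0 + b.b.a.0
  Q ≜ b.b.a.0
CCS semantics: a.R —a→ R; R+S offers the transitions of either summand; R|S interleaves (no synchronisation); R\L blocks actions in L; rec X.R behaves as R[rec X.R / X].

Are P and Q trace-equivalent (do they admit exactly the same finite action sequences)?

YES

P's transition system — 4 states:
  m0 = 0 + b.b.a.0 | =b=> m1
  m1 = b.a.0 | =b=> m2
  m2 = a.0 | =a=> m3
  m3 = 0 | ·
Q's transition system — 4 states:
  n0 = b.b.a.0 | =b=> n1
  n1 = b.a.0 | =b=> n2
  n2 = a.0 | =a=> n3
  n3 = 0 | ·
Coarsest stable partition (strong bisimilarity classes):
  B0 = {m0, n0}
  B1 = {m1, n1}
  B2 = {m2, n2}
  B3 = {m3, n3}
m0 ∈ B0, n0 ∈ B0 → same block
Bisimilar ⇒ trace-equivalent.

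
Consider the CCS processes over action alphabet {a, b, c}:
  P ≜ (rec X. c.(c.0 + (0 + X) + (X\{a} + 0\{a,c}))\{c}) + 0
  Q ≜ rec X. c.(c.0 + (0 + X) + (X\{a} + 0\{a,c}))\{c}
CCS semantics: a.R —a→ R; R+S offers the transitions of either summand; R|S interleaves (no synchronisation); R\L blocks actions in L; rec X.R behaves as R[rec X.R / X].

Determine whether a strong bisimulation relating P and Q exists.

LTS(P): 2 reachable states
  s0 = (rec X. c.(c.0 + (0 + X) + (X\{a} + 0\{a,c}))\{c}) + 0 → ··c··> s1
  s1 = (c.0 + (0 + (rec X. c.(c.0 + (0 + X) + (X\{a} + 0\{a,c}))\{c})) + ((rec X. c.(c.0 + (0 + X) + (X\{a} + 0\{a,c}))\{c})\{a} + 0\{a,c}))\{c} → ∅
LTS(Q): 2 reachable states
  t0 = rec X. c.(c.0 + (0 + X) + (X\{a} + 0\{a,c}))\{c} → ··c··> t1
  t1 = (c.0 + (0 + (rec X. c.(c.0 + (0 + X) + (X\{a} + 0\{a,c}))\{c})) + ((rec X. c.(c.0 + (0 + X) + (X\{a} + 0\{a,c}))\{c})\{a} + 0\{a,c}))\{c} → ∅
Bisimilarity quotient blocks:
  B0 = {s0, t0}
  B1 = {s1, t1}
s0 ∈ B0, t0 ∈ B0 → same block

YES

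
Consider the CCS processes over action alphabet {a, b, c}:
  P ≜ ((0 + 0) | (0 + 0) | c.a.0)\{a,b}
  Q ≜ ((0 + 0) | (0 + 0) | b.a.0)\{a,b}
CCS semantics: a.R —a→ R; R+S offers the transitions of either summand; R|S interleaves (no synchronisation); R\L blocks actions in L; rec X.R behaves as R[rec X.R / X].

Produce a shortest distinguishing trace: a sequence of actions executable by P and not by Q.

c

LTS(P): 2 reachable states
  m0 = ((0 + 0) | (0 + 0) | c.a.0)\{a,b} has moves —c→ m1
  m1 = ((0 + 0) | (0 + 0) | a.0)\{a,b} has moves ·
LTS(Q): 1 reachable states
  n0 = ((0 + 0) | (0 + 0) | b.a.0)\{a,b} has moves ·
Trace ⟨c⟩ through P, begin at {m0}:
  step 1 (c): {m1}
  P completes σ.
Trace ⟨c⟩ through Q, begin at {n0}:
  step 1 (c): ∅  — Q cannot continue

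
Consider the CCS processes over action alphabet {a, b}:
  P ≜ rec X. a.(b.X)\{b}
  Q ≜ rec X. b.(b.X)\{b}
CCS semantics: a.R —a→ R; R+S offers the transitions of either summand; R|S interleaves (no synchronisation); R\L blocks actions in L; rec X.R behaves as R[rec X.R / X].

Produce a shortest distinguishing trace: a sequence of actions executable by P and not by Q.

Reachable graph of P (2 states):
  m0 = rec X. a.(b.X)\{b} :: -a-> m1
  m1 = (b.(rec X. a.(b.X)\{b}))\{b} :: ∅
Reachable graph of Q (2 states):
  n0 = rec X. b.(b.X)\{b} :: -b-> n1
  n1 = (b.(rec X. b.(b.X)\{b}))\{b} :: ∅
Executing a from P (initial set {m0}):
  step 1 (a): {m1}
  — P admits the full trace.
Executing a from Q (initial set {n0}):
  step 1 (a): ∅ (Q stuck)

a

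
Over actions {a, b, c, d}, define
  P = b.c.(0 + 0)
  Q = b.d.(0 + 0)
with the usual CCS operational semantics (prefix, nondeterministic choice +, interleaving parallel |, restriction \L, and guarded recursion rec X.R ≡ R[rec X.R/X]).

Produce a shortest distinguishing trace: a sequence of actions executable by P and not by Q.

bc

LTS(P): 3 reachable states
  p0 = b.c.(0 + 0) has moves --b--▸ p1
  p1 = c.(0 + 0) has moves --c--▸ p2
  p2 = 0 + 0 has moves stopped
LTS(Q): 3 reachable states
  q0 = b.d.(0 + 0) has moves --b--▸ q1
  q1 = d.(0 + 0) has moves --d--▸ q2
  q2 = 0 + 0 has moves stopped
Trace ⟨bc⟩ through P, begin at {p0}:
  [1] b ⇒ {p1}
  [2] c ⇒ {p2}
  ✓ P
Trace ⟨bc⟩ through Q, begin at {q0}:
  [1] b ⇒ {q1}
  [2] c ⇒ ∅  — Q cannot continue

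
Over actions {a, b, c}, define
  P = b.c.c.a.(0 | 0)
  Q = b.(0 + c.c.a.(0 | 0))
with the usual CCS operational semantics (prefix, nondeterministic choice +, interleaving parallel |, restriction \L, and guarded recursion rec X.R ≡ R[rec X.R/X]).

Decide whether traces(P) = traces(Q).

traces(P) = traces(Q)

P's transition system — 5 states:
  s0 = b.c.c.a.(0 | 0) → —b→ s1
  s1 = c.c.a.(0 | 0) → —c→ s2
  s2 = c.a.(0 | 0) → —c→ s3
  s3 = a.(0 | 0) → —a→ s4
  s4 = 0 | 0 → (no moves)
Q's transition system — 5 states:
  t0 = b.(0 + c.c.a.(0 | 0)) → —b→ t1
  t1 = 0 + c.c.a.(0 | 0) → —c→ t2
  t2 = c.a.(0 | 0) → —c→ t3
  t3 = a.(0 | 0) → —a→ t4
  t4 = 0 | 0 → (no moves)
Bisimilarity quotient blocks:
  B0 = {s0, t0}
  B1 = {s1, t1}
  B2 = {s2, t2}
  B3 = {s3, t3}
  B4 = {s4, t4}
s0 ∈ B0, t0 ∈ B0 → same block
Bisimilar ⇒ trace-equivalent.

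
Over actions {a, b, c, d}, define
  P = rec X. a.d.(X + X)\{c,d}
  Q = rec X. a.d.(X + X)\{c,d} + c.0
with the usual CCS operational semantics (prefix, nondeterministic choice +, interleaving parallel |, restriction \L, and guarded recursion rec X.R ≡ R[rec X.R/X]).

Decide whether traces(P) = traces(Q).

trace-distinct — witness ⟨c⟩

LTS(P): 4 reachable states
  s0 = rec X. a.d.(X + X)\{c,d} → =a=> s1
  s1 = d.((rec X. a.d.(X + X)\{c,d}) + (rec X. a.d.(X + X)\{c,d}))\{c,d} → =d=> s2
  s2 = ((rec X. a.d.(X + X)\{c,d}) + (rec X. a.d.(X + X)\{c,d}))\{c,d} → =a=> s3
  s3 = (d.((rec X. a.d.(X + X)\{c,d}) + (rec X. a.d.(X + X)\{c,d}))\{c,d})\{c,d} → ·
LTS(Q): 5 reachable states
  t0 = rec X. a.d.(X + X)\{c,d} + c.0 → =a=> t1, =c=> t2
  t1 = d.((rec X. a.d.(X + X)\{c,d} + c.0) + (rec X. a.d.(X + X)\{c,d} + c.0))\{c,d} → =d=> t3
  t2 = 0 → ·
  t3 = ((rec X. a.d.(X + X)\{c,d} + c.0) + (rec X. a.d.(X + X)\{c,d} + c.0))\{c,d} → =a=> t4
  t4 = (d.((rec X. a.d.(X + X)\{c,d} + c.0) + (rec X. a.d.(X + X)\{c,d} + c.0))\{c,d})\{c,d} → ·
Executing c from Q (initial set {t0}):
  [1] c ⇒ {t2}
  Q completes σ.
Executing c from P (initial set {s0}):
  [1] c ⇒ no successor for P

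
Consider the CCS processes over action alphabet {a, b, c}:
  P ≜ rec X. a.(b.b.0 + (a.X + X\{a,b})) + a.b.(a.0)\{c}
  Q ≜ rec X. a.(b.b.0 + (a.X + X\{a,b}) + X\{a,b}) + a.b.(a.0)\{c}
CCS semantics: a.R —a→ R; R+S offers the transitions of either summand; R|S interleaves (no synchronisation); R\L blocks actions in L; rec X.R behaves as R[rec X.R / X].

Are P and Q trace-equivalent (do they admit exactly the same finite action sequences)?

trace-equivalent

P's transition system — 7 states:
  u0 = rec X. a.(b.b.0 + (a.X + X\{a,b})) + a.b.(a.0)\{c} has moves —a→ u1, —a→ u2
  u1 = b.(a.0)\{c} has moves —b→ u3
  u2 = b.b.0 + (a.(rec X. a.(b.b.0 + (a.X + X\{a,b})) + a.b.(a.0)\{c}) + (rec X. a.(b.b.0 + (a.X + X\{a,b})) + a.b.(a.0)\{c})\{a,b}) has moves —a→ u0, —b→ u4
  u3 = (a.0)\{c} has moves —a→ u5
  u4 = b.0 has moves —b→ u6
  u5 = 0\{c} has moves (no moves)
  u6 = 0 has moves (no moves)
Q's transition system — 7 states:
  v0 = rec X. a.(b.b.0 + (a.X + X\{a,b}) + X\{a,b}) + a.b.(a.0)\{c} has moves —a→ v1, —a→ v2
  v1 = b.(a.0)\{c} has moves —b→ v3
  v2 = b.b.0 + (a.(rec X. a.(b.b.0 + (a.X + X\{a,b}) + X\{a,b}) + a.b.(a.0)\{c}) + (rec X. a.(b.b.0 + (a.X + X\{a,b}) + X\{a,b}) + a.b.(a.0)\{c})\{a,b}) + (rec X. a.(b.b.0 + (a.X + X\{a,b}) + X\{a,b}) + a.b.(a.0)\{c})\{a,b} has moves —a→ v0, —b→ v4
  v3 = (a.0)\{c} has moves —a→ v5
  v4 = b.0 has moves —b→ v6
  v5 = 0\{c} has moves (no moves)
  v6 = 0 has moves (no moves)
Bisimilarity quotient blocks:
  B0 = {u0, v0}
  B1 = {u1, v1}
  B2 = {u3, v3}
  B3 = {u5, u6, v5, v6}
  B4 = {u2, v2}
  B5 = {u4, v4}
u0 ∈ B0, v0 ∈ B0 → same block
Bisimilar ⇒ trace-equivalent.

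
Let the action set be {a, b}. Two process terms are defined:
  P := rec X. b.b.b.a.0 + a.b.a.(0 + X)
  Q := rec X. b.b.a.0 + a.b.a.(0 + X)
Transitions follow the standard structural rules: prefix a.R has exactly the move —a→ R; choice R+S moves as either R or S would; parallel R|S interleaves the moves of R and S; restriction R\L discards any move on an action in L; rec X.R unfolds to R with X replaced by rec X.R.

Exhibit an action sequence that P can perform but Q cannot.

bbb

LTS(P): 8 reachable states
  p0 = rec X. b.b.b.a.0 + a.b.a.(0 + X) | =a=> p1, =b=> p2
  p1 = b.a.(0 + (rec X. b.b.b.a.0 + a.b.a.(0 + X))) | =b=> p3
  p2 = b.b.a.0 | =b=> p4
  p3 = a.(0 + (rec X. b.b.b.a.0 + a.b.a.(0 + X))) | =a=> p5
  p4 = b.a.0 | =b=> p6
  p5 = 0 + (rec X. b.b.b.a.0 + a.b.a.(0 + X)) | =a=> p1, =b=> p2
  p6 = a.0 | =a=> p7
  p7 = 0 | stopped
LTS(Q): 7 reachable states
  q0 = rec X. b.b.a.0 + a.b.a.(0 + X) | =a=> q1, =b=> q2
  q1 = b.a.(0 + (rec X. b.b.a.0 + a.b.a.(0 + X))) | =b=> q3
  q2 = b.a.0 | =b=> q4
  q3 = a.(0 + (rec X. b.b.a.0 + a.b.a.(0 + X))) | =a=> q5
  q4 = a.0 | =a=> q6
  q5 = 0 + (rec X. b.b.a.0 + a.b.a.(0 + X)) | =a=> q1, =b=> q2
  q6 = 0 | stopped
Executing bbb from P (initial set {p0}):
  [1] b ⇒ {p2}
  [2] b ⇒ {p4}
  [3] b ⇒ {p6}
  P completes σ.
Executing bbb from Q (initial set {q0}):
  [1] b ⇒ {q2}
  [2] b ⇒ {q4}
  [3] b ⇒ no successor for Q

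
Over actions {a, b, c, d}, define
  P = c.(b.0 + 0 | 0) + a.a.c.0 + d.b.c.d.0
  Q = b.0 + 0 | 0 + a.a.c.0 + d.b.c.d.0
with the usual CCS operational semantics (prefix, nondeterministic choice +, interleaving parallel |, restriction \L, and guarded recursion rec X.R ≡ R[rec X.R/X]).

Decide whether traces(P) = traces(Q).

NO — witness ⟨c⟩

LTS(P): 8 reachable states
  u0 = c.(b.0 + 0 | 0) + a.a.c.0 + d.b.c.d.0 has moves -a-> u1, -c-> u2, -d-> u3
  u1 = a.c.0 has moves -a-> u4
  u2 = b.0 + 0 | 0 has moves -b-> u5
  u3 = b.c.d.0 has moves -b-> u6
  u4 = c.0 has moves -c-> u5
  u5 = 0 has moves ·
  u6 = c.d.0 has moves -c-> u7
  u7 = d.0 has moves -d-> u5
LTS(Q): 7 reachable states
  v0 = b.0 + 0 | 0 + a.a.c.0 + d.b.c.d.0 has moves -a-> v1, -b-> v2, -d-> v3
  v1 = a.c.0 has moves -a-> v4
  v2 = 0 has moves ·
  v3 = b.c.d.0 has moves -b-> v5
  v4 = c.0 has moves -c-> v2
  v5 = c.d.0 has moves -c-> v6
  v6 = d.0 has moves -d-> v2
Run σ = ⟨c⟩ on P: start {u0}
  step 1 (c): {u2}
  — P admits the full trace.
Run σ = ⟨c⟩ on Q: start {v0}
  step 1 (c): ∅ (Q stuck)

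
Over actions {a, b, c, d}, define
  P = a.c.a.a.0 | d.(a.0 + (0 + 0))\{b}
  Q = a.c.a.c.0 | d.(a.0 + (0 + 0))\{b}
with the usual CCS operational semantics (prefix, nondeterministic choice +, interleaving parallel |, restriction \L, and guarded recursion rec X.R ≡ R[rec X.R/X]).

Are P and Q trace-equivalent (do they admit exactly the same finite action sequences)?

Reachable graph of P (15 states):
  s0 = a.c.a.a.0 | d.(a.0 + (0 + 0))\{b} → ··a··> s1, ··d··> s2
  s1 = c.a.a.0 | d.(a.0 + (0 + 0))\{b} → ··c··> s3, ··d··> s4
  s2 = a.c.a.a.0 | (a.0 + (0 + 0))\{b} → ··a··> s4, ··a··> s5
  s3 = a.a.0 | d.(a.0 + (0 + 0))\{b} → ··a··> s6, ··d··> s7
  s4 = c.a.a.0 | (a.0 + (0 + 0))\{b} → ··a··> s8, ··c··> s7
  s5 = a.c.a.a.0 | 0\{b} → ··a··> s8
  s6 = a.0 | d.(a.0 + (0 + 0))\{b} → ··a··> s9, ··d··> s10
  s7 = a.a.0 | (a.0 + (0 + 0))\{b} → ··a··> s10, ··a··> s11
  s8 = c.a.a.0 | 0\{b} → ··c··> s11
  s9 = 0 | d.(a.0 + (0 + 0))\{b} → ··d··> s12
  s10 = a.0 | (a.0 + (0 + 0))\{b} → ··a··> s12, ··a··> s13
  s11 = a.a.0 | 0\{b} → ··a··> s13
  s12 = 0 | (a.0 + (0 + 0))\{b} → ··a··> s14
  s13 = a.0 | 0\{b} → ··a··> s14
  s14 = 0 | 0\{b} → deadlocked
Reachable graph of Q (15 states):
  t0 = a.c.a.c.0 | d.(a.0 + (0 + 0))\{b} → ··a··> t1, ··d··> t2
  t1 = c.a.c.0 | d.(a.0 + (0 + 0))\{b} → ··c··> t3, ··d··> t4
  t2 = a.c.a.c.0 | (a.0 + (0 + 0))\{b} → ··a··> t4, ··a··> t5
  t3 = a.c.0 | d.(a.0 + (0 + 0))\{b} → ··a··> t6, ··d··> t7
  t4 = c.a.c.0 | (a.0 + (0 + 0))\{b} → ··a··> t8, ··c··> t7
  t5 = a.c.a.c.0 | 0\{b} → ··a··> t8
  t6 = c.0 | d.(a.0 + (0 + 0))\{b} → ··c··> t9, ··d··> t10
  t7 = a.c.0 | (a.0 + (0 + 0))\{b} → ··a··> t10, ··a··> t11
  t8 = c.a.c.0 | 0\{b} → ··c··> t11
  t9 = 0 | d.(a.0 + (0 + 0))\{b} → ··d··> t12
  t10 = c.0 | (a.0 + (0 + 0))\{b} → ··a··> t13, ··c··> t12
  t11 = a.c.0 | 0\{b} → ··a··> t13
  t12 = 0 | (a.0 + (0 + 0))\{b} → ··a··> t14
  t13 = c.0 | 0\{b} → ··c··> t14
  t14 = 0 | 0\{b} → deadlocked
Run σ = ⟨acaa⟩ on P: start {s0}
  [1] a ⇒ {s1}
  [2] c ⇒ {s3}
  [3] a ⇒ {s6}
  [4] a ⇒ {s9}
  — P admits the full trace.
Run σ = ⟨acaa⟩ on Q: start {t0}
  [1] a ⇒ {t1}
  [2] c ⇒ {t3}
  [3] a ⇒ {t6}
  [4] a ⇒ ∅ (Q stuck)

traces(P) ≠ traces(Q) — witness ⟨acaa⟩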